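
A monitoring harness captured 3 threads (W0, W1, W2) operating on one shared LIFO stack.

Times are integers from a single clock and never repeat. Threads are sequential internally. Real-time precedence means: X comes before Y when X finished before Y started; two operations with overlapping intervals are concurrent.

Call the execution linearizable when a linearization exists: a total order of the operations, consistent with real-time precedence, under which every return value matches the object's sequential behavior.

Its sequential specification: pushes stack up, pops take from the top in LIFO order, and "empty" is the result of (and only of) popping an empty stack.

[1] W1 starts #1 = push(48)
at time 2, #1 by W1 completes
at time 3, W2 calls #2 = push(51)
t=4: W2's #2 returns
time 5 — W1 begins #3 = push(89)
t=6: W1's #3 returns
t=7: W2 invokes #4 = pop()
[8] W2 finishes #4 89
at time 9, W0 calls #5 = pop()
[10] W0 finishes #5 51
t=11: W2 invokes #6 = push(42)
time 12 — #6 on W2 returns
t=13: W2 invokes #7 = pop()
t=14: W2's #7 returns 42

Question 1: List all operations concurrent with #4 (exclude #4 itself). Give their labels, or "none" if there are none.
none

concurrent with #4 ([7,8]): every op whose interval crosses 7..8
#1 [1,2]: before
#2 [3,4]: before
#3 [5,6]: before
#5 [9,10]: after
#6 [11,12]: after
#7 [13,14]: after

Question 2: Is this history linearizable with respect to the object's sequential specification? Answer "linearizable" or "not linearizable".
linearizable

witness order: #1, #2, #3, #4, #5, #6, #7
1. #1 push(48), leaving stack <48>
2. #2 push(51), leaving stack <48,51>
3. #3 push(89), leaving stack <48,51,89>
4. #4 pop() → 89, leaving stack <48,51>
5. #5 pop() → 51, leaving stack <48>
6. #6 push(42), leaving stack <48,42>
7. #7 pop() → 42, leaving stack <48>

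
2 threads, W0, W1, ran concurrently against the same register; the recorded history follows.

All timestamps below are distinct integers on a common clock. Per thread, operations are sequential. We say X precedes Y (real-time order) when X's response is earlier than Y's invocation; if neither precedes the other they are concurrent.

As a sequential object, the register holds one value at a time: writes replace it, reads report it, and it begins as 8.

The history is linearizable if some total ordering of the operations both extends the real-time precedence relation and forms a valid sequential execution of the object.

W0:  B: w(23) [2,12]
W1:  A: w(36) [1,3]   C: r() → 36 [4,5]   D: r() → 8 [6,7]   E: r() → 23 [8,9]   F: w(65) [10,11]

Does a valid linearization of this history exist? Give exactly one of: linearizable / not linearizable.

prefix check: 1..6 passes, 1..7 fails once D's time-7 response joins
exactly one order of the 3 completed ops respects real time; the register replay fails
no completion choice of the 1 pending operation (B) rescues it — every subset was tried
sample order A, C, D (pending dropped) stalls at step 3 — D r() → 8 has no legal effect

not linearizable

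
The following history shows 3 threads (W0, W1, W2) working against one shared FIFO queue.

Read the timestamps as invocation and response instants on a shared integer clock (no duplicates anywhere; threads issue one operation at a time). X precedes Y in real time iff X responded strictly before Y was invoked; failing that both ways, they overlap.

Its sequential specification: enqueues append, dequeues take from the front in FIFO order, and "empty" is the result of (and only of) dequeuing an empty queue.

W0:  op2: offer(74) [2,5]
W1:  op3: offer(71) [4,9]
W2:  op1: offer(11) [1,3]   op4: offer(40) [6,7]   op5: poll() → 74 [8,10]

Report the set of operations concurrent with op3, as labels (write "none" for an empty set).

op2, op4, op5

concurrent with op3 ([4,9]): every op whose interval crosses 4..9
op1 [1,3]: before
op2 [2,5]: concurrent
op4 [6,7]: concurrent
op5 [8,10]: concurrent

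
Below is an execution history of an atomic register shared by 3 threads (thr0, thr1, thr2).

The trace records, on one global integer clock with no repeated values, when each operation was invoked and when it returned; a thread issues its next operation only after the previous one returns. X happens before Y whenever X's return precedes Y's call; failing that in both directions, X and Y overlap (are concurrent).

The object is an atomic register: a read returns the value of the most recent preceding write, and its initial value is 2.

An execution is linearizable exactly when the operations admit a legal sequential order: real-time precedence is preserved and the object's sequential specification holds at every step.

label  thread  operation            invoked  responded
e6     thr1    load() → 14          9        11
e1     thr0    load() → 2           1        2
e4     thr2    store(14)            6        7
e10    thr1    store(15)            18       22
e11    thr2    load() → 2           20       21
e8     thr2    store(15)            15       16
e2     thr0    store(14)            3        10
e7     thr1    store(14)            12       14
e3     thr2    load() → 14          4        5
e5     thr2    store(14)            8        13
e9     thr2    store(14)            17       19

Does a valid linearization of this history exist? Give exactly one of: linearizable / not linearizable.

not linearizable

through event 20 a valid linearization exists; event 21 (e11 responding at time 21) ends that
every one of the 14 real-time-consistent orders over 10 completed atomic register ops fails the sequential spec
no completion choice of the 1 pending operation (e10) rescues it — every subset was tried
sample order e1, e2, e3, e4, e5, e6, e7, e8, e9, e11 (pending dropped) stalls at step 10 — e11 load() → 2 has no legal effect
sample order e1, e2, e3, e4, e6, e5, e7, e8, e9, e11 (pending dropped) stalls at step 10 — e11 load() → 2 has no legal effect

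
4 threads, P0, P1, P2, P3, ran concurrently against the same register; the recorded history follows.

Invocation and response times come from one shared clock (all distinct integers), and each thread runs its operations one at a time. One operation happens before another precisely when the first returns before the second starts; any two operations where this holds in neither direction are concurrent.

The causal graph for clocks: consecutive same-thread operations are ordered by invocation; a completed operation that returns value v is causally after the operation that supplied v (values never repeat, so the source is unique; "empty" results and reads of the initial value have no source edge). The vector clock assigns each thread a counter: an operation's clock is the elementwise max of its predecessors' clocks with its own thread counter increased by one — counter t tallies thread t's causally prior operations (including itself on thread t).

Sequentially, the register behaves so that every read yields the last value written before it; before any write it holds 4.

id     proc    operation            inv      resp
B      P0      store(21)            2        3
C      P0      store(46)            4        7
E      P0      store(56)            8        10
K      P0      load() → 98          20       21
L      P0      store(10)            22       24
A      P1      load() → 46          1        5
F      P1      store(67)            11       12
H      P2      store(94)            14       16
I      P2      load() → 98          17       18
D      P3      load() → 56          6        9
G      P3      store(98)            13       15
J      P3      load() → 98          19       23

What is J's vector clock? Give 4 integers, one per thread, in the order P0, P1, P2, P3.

H (invocation 14): nothing precedes it; P2's component alone gives (0, 0, 1, 0)
B (invocation 2): nothing precedes it; P0's component alone gives (1, 0, 0, 0)
from VC(B)=(1, 0, 0, 0), C (invoked 4) maxes components and bumps P0 → (2, 0, 0, 0)
from VC(C)=(2, 0, 0, 0), A (invoked 1) maxes components and bumps P1 → (2, 1, 0, 0)
from VC(C)=(2, 0, 0, 0), E (invoked 8) maxes components and bumps P0 → (3, 0, 0, 0)
from VC(A)=(2, 1, 0, 0), F (invoked 11) maxes components and bumps P1 → (2, 2, 0, 0)
from VC(E)=(3, 0, 0, 0), D (invoked 6) maxes components and bumps P3 → (3, 0, 0, 1)
from VC(D)=(3, 0, 0, 1), G (invoked 13) maxes components and bumps P3 → (3, 0, 0, 2)
from VC(G)=(3, 0, 0, 2), J (invoked 19) maxes components and bumps P3 → (3, 0, 0, 3)
from VC(E)=(3, 0, 0, 0), VC(G)=(3, 0, 0, 2), K (invoked 20) maxes components and bumps P0 → (4, 0, 0, 2)
from VC(G)=(3, 0, 0, 2), VC(H)=(0, 0, 1, 0), I (invoked 17) maxes components and bumps P2 → (3, 0, 2, 2)
from VC(K)=(4, 0, 0, 2), L (invoked 22) maxes components and bumps P0 → (5, 0, 0, 2)
target: VC(J) = (3, 0, 0, 3)

(3, 0, 0, 3)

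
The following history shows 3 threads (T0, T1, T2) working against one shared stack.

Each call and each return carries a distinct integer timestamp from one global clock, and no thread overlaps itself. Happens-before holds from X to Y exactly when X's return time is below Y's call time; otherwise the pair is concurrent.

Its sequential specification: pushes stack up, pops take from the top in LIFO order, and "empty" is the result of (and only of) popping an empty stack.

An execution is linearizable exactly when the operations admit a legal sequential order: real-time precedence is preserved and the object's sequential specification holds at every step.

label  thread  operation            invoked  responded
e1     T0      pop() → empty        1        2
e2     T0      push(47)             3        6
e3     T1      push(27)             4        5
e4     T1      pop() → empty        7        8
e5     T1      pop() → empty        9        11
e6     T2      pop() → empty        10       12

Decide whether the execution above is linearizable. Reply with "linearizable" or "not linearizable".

the violation lands at event 8, e4's response at time 8: events 1..7 linearize, events 1..8 do not
real-time-consistent orders of the 4 completed operations: 2 — all fail the stack replay
sample order e1, e2, e3, e4 stalls at step 4 — e4 pop() → empty has no legal effect
sample order e1, e3, e2, e4 stalls at step 4 — e4 pop() → empty has no legal effect

not linearizable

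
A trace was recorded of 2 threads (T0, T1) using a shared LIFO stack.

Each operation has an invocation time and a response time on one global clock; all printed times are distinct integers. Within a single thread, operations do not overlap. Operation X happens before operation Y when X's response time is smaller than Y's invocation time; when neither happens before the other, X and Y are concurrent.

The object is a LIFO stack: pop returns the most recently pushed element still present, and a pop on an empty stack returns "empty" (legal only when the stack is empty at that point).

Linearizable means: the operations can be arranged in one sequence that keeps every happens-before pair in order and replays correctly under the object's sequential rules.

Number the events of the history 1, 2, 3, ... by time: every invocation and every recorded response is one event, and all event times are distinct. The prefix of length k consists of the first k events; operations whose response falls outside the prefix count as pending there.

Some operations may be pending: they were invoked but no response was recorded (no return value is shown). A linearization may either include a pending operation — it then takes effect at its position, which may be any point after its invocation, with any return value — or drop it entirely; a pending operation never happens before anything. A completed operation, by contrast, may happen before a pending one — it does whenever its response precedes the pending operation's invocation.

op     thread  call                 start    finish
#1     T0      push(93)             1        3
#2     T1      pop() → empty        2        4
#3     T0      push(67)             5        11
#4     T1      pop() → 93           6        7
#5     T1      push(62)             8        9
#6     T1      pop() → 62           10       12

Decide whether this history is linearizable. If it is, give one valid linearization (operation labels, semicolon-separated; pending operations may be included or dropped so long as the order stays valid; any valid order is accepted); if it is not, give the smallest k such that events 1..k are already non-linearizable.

step 1: #2 pop() → empty — stack <>
step 2: #1 push(93) — stack <93>
step 3: #4 pop() → 93 — stack <>
step 4: #3 push(67) — stack <67>
step 5: #5 push(62) — stack <67,62>
step 6: #6 pop() → 62 — stack <67>

linearizable — witness: #2; #1; #4; #3; #5; #6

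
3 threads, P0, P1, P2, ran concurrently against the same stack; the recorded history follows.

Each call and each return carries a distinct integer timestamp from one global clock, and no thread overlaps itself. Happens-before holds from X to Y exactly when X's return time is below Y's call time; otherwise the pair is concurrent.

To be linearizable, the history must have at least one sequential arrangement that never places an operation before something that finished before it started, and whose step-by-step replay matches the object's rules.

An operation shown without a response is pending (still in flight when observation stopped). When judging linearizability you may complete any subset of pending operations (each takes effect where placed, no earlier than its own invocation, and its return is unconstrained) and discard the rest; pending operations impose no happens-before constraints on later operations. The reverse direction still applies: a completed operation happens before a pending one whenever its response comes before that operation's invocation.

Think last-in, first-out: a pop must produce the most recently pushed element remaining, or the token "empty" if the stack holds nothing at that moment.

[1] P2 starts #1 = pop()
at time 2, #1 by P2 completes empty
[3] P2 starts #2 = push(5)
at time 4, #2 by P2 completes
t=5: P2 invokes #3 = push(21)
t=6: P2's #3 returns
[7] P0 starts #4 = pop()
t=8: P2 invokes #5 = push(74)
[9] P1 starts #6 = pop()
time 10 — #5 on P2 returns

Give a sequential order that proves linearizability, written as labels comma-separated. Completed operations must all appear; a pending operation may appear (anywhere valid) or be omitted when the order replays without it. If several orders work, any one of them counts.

#1, #2, #3, #4, #5

step 1: #1 pop() → empty — stack <>
step 2: #2 push(5) — stack <5>
step 3: #3 push(21) — stack <5,21>
step 4: #4 pop() (pending, included) — stack <5>
step 5: #5 push(74) — stack <5,74>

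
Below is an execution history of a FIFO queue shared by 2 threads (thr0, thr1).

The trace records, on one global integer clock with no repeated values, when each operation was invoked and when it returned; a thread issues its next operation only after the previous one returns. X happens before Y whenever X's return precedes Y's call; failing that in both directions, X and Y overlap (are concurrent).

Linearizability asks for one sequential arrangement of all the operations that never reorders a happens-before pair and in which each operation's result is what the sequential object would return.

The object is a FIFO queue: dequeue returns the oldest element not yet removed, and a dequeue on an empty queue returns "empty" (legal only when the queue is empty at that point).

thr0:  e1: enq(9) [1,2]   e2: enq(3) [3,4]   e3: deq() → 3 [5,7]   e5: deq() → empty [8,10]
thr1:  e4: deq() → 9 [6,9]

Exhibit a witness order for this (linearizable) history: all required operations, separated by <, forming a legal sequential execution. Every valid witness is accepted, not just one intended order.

after step 1 (e1 enq(9)): queue <9>
after step 2 (e2 enq(3)): queue <9,3>
after step 3 (e4 deq() → 9): queue <3>
after step 4 (e3 deq() → 3): queue <>
after step 5 (e5 deq() → empty): queue <>

e1 < e2 < e4 < e3 < e5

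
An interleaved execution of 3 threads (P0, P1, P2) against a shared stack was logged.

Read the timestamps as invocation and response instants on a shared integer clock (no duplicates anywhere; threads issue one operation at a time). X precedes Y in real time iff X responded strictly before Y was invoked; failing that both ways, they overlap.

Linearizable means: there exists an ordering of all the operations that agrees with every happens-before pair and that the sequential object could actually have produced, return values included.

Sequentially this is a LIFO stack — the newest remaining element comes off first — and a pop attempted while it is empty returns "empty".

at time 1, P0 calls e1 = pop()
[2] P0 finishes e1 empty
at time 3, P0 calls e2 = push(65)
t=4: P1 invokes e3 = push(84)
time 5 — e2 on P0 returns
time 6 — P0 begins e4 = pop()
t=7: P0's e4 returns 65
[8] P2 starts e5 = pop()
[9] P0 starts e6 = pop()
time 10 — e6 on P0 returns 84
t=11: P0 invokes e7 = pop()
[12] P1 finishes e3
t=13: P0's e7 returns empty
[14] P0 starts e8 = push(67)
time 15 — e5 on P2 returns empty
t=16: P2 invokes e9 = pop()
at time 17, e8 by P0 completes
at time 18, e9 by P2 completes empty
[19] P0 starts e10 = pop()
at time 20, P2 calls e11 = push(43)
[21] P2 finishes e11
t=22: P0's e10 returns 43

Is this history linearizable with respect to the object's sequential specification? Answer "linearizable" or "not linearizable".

a witness: e1, e2, e4, e3, e6, e5, e7, e9, e8, e11, e10
step 1: e1 pop() → empty — stack <>
step 2: e2 push(65) — stack <65>
step 3: e4 pop() → 65 — stack <>
step 4: e3 push(84) — stack <84>
step 5: e6 pop() → 84 — stack <>
step 6: e5 pop() → empty — stack <>
step 7: e7 pop() → empty — stack <>
step 8: e9 pop() → empty — stack <>
step 9: e8 push(67) — stack <67>
step 10: e11 push(43) — stack <67,43>
step 11: e10 pop() → 43 — stack <67>

linearizable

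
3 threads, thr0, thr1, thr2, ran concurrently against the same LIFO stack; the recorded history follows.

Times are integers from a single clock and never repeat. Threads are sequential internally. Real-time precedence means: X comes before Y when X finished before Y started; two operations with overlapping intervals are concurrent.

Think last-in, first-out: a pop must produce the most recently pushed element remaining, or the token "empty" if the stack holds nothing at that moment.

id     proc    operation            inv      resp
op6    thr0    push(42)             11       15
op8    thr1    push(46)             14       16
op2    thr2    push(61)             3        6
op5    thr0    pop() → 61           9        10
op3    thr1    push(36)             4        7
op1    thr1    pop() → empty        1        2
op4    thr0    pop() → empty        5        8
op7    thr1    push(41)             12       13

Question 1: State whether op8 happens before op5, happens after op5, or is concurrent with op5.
after

op8 spans [14,16], op5 spans [9,10]
resp(op5)=10 < inv(op8)=14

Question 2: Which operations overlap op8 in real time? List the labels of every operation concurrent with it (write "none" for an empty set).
op6

op8 spans [14,16]; an op avoiding the whole window 14..16 is ordered, any other is concurrent
op1 [1,2]: before
op2 [3,6]: before
op3 [4,7]: before
op4 [5,8]: before
op5 [9,10]: before
op6 [11,15]: concurrent
op7 [12,13]: before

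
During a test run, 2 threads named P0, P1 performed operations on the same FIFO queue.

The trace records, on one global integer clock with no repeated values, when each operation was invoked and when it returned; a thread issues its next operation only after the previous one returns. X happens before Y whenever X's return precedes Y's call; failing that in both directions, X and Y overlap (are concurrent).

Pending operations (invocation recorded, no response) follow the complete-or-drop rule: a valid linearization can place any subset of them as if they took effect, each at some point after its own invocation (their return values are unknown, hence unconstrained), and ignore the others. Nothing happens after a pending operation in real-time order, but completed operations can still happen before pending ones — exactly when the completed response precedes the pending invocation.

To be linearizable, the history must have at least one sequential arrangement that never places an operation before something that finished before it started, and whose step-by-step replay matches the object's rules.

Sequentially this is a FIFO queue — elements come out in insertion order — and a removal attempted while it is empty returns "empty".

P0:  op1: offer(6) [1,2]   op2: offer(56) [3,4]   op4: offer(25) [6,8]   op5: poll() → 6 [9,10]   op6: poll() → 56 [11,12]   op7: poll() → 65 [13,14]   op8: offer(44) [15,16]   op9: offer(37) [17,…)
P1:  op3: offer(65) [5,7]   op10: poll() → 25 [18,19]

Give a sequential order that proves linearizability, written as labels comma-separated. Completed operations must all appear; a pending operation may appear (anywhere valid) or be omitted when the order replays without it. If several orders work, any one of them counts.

op1, op2, op3, op4, op5, op6, op7, op8, op9, op10

step 1: op1 offer(6) — queue <6>
step 2: op2 offer(56) — queue <6,56>
step 3: op3 offer(65) — queue <6,56,65>
step 4: op4 offer(25) — queue <6,56,65,25>
step 5: op5 poll() → 6 — queue <56,65,25>
step 6: op6 poll() → 56 — queue <65,25>
step 7: op7 poll() → 65 — queue <25>
step 8: op8 offer(44) — queue <25,44>
step 9: op9 offer(37) (pending, included) — queue <25,44,37>
step 10: op10 poll() → 25 — queue <44,37>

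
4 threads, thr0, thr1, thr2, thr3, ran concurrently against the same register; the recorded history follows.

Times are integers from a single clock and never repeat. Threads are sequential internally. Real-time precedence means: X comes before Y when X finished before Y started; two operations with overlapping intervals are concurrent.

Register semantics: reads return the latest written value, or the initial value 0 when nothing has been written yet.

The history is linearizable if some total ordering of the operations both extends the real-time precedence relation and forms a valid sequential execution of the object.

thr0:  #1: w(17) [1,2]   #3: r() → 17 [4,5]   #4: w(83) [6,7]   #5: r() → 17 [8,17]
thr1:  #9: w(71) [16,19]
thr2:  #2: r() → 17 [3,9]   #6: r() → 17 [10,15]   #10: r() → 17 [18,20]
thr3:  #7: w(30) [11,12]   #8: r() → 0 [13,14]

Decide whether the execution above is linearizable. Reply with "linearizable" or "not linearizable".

not linearizable

events 1..13 are fine; event 14 — the response of #8 at time 14 — makes the prefix non-linearizable
every one of the 3 real-time-consistent orders over 6 completed register ops fails the sequential spec
no escape via the 2 pending operations (#5, #6): every completion choice fails
sample order #1, #2, #3, #4, #7, #8 (pending dropped) stalls at step 6 — #8 r() → 0 has no legal effect
sample order #1, #3, #2, #4, #7, #8 (pending dropped) stalls at step 6 — #8 r() → 0 has no legal effect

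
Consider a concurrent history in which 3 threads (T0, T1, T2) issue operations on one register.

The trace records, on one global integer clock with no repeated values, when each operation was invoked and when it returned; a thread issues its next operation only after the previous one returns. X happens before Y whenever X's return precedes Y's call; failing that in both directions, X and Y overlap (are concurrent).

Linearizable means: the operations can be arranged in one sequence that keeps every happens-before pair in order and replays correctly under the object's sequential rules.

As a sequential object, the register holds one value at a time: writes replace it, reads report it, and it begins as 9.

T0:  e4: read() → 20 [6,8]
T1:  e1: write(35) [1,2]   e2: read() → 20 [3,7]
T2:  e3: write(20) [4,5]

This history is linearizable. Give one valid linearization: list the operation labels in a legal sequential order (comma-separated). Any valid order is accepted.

e1, e3, e2, e4

after step 1 (e1 write(35)): value 35
after step 2 (e3 write(20)): value 20
after step 3 (e2 read() → 20): value 20
after step 4 (e4 read() → 20): value 20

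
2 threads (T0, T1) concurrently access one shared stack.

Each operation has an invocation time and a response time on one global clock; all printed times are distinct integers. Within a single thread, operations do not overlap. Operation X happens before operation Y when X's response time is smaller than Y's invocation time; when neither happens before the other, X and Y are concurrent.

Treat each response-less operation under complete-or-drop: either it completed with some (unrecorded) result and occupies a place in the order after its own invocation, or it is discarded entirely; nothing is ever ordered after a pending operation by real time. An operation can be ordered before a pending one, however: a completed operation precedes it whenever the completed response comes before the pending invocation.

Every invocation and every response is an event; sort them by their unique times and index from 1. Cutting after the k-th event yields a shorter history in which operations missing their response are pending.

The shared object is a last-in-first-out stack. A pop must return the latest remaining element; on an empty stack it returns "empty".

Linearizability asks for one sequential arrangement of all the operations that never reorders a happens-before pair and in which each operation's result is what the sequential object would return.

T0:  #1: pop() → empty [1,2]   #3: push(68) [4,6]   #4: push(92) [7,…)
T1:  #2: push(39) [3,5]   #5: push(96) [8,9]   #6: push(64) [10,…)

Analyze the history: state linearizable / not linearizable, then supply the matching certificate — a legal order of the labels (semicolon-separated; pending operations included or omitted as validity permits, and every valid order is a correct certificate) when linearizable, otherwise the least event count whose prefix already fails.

linearizable — witness: #1; #2; #3; #4; #5

1. #1 pop() → empty, leaving stack <>
2. #2 push(39), leaving stack <39>
3. #3 push(68), leaving stack <39,68>
4. #4 push(92) (pending, included), leaving stack <39,68,92>
5. #5 push(96), leaving stack <39,68,92,96>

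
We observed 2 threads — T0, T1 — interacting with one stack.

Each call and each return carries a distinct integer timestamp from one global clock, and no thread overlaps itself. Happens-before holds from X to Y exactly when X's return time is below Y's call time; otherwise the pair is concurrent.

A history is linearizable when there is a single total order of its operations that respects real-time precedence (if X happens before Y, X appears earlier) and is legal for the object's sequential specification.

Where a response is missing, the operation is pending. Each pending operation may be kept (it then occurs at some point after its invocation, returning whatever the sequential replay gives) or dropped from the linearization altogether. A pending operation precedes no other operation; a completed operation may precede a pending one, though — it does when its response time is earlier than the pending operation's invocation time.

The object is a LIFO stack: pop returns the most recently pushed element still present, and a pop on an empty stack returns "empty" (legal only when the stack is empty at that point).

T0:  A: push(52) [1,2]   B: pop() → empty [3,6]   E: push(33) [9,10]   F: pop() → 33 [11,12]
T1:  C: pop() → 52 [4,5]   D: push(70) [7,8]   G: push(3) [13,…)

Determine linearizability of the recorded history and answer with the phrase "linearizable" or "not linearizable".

linearizable

a witness: A, C, B, D, E, F
after step 1 (A push(52)): stack <52>
after step 2 (C pop() → 52): stack <>
after step 3 (B pop() → empty): stack <>
after step 4 (D push(70)): stack <70>
after step 5 (E push(33)): stack <70,33>
after step 6 (F pop() → 33): stack <70>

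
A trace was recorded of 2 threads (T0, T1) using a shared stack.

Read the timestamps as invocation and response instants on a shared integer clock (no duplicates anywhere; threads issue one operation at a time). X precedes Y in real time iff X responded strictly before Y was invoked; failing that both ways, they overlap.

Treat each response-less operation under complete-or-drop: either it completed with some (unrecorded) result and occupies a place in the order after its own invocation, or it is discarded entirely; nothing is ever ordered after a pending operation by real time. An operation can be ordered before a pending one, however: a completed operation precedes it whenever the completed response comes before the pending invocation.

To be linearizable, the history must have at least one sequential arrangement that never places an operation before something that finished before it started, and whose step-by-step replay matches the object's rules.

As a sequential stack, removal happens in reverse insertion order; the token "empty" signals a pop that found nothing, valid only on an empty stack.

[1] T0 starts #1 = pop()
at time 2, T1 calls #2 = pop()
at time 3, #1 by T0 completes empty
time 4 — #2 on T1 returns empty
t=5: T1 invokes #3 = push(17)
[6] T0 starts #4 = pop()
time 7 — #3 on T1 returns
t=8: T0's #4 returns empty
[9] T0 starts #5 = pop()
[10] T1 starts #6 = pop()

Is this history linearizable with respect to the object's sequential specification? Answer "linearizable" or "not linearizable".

linearizable

a witness: #1, #2, #4, #3
1. #1 pop() → empty, leaving stack <>
2. #2 pop() → empty, leaving stack <>
3. #4 pop() → empty, leaving stack <>
4. #3 push(17), leaving stack <17>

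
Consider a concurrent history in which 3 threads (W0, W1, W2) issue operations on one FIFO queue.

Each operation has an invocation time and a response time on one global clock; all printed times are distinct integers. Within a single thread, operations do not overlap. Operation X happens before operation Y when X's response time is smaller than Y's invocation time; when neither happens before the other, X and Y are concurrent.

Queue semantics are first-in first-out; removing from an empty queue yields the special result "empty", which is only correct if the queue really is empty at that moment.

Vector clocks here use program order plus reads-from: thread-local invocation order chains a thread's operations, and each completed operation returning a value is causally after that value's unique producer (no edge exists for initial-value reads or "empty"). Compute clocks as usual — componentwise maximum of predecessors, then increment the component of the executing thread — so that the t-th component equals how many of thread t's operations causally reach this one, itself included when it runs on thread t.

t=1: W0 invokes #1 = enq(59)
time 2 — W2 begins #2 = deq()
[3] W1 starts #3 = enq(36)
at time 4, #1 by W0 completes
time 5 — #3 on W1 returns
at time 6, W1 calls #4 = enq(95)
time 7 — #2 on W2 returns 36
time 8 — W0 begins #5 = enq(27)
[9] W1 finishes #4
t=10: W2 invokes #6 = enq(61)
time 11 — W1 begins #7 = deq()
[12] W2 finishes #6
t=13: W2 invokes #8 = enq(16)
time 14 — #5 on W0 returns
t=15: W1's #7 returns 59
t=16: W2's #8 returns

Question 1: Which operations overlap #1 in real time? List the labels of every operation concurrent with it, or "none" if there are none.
#2, #3

#1 runs from 1 to 4; window-overlapping ops are concurrent
#2 [2,7]: concurrent
#3 [3,5]: concurrent
#4 [6,9]: after
#5 [8,14]: after
#6 [10,12]: after
#7 [11,15]: after
#8 [13,16]: after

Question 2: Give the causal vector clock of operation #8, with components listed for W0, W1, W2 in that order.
(0, 1, 3)

#3, invoked 3, has no incoming edges; only W1's bump applies → (0, 1, 0)
#1, invoked 1, has no incoming edges; only W0's bump applies → (1, 0, 0)
#2, invoked 2, takes VC(#3)=(0, 1, 0) under max, adds 1 for W2 → (0, 1, 1)
#4, invoked 6, takes VC(#3)=(0, 1, 0) under max, adds 1 for W1 → (0, 2, 0)
#5, invoked 8, takes VC(#1)=(1, 0, 0) under max, adds 1 for W0 → (2, 0, 0)
#6, invoked 10, takes VC(#2)=(0, 1, 1) under max, adds 1 for W2 → (0, 1, 2)
#8, invoked 13, takes VC(#6)=(0, 1, 2) under max, adds 1 for W2 → (0, 1, 3)
#7, invoked 11, takes VC(#1)=(1, 0, 0), VC(#4)=(0, 2, 0) under max, adds 1 for W1 → (1, 3, 0)
target: VC(#8) = (0, 1, 3)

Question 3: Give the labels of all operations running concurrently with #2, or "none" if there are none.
#1, #3, #4

overlap test against #2 [2,7]: concurrent iff the interval meets 2..7
#1 [1,4]: concurrent
#3 [3,5]: concurrent
#4 [6,9]: concurrent
#5 [8,14]: after
#6 [10,12]: after
#7 [11,15]: after
#8 [13,16]: after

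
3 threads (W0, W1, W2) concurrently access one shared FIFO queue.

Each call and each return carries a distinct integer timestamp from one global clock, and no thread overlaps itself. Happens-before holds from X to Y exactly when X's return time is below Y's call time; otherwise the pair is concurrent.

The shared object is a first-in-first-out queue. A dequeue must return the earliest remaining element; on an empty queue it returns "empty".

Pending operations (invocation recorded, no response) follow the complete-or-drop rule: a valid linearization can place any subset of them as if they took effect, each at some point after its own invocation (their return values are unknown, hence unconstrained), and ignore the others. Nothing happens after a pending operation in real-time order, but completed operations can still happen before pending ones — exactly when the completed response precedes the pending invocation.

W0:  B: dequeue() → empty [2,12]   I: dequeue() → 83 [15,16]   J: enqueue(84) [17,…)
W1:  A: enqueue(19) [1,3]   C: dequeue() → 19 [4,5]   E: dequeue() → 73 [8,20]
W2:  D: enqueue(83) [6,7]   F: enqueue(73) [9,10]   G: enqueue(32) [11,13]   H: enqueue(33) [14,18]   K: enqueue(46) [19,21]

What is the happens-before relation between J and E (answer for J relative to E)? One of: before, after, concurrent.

concurrent

J spans [17,…), E spans [8,20]
the intervals overlap in both directions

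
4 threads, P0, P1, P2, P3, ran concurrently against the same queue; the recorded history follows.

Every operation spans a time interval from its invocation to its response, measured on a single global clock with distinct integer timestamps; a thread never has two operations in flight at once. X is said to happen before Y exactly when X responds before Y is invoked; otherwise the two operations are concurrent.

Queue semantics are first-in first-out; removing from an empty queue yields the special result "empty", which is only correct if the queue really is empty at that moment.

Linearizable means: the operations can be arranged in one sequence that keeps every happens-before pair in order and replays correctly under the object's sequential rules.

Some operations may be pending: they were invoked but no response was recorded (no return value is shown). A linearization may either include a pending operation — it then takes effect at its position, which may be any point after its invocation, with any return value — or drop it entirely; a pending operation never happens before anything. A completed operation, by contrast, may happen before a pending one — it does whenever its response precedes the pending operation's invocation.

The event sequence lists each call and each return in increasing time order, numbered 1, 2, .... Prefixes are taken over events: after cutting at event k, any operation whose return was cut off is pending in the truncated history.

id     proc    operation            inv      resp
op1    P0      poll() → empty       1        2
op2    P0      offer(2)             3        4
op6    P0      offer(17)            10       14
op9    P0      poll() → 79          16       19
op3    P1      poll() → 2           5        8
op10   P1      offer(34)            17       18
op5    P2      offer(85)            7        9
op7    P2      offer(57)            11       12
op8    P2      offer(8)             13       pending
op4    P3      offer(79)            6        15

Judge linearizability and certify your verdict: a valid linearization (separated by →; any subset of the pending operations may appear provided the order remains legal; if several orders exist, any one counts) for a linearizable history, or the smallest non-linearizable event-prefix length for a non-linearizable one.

after step 1 (op1 poll() → empty): queue <>
after step 2 (op2 offer(2)): queue <2>
after step 3 (op3 poll() → 2): queue <>
after step 4 (op4 offer(79)): queue <79>
after step 5 (op5 offer(85)): queue <79,85>
after step 6 (op6 offer(17)): queue <79,85,17>
after step 7 (op7 offer(57)): queue <79,85,17,57>
after step 8 (op8 offer(8) (pending, included)): queue <79,85,17,57,8>
after step 9 (op9 poll() → 79): queue <85,17,57,8>
after step 10 (op10 offer(34)): queue <85,17,57,8,34>

linearizable — witness: op1 → op2 → op3 → op4 → op5 → op6 → op7 → op8 → op9 → op10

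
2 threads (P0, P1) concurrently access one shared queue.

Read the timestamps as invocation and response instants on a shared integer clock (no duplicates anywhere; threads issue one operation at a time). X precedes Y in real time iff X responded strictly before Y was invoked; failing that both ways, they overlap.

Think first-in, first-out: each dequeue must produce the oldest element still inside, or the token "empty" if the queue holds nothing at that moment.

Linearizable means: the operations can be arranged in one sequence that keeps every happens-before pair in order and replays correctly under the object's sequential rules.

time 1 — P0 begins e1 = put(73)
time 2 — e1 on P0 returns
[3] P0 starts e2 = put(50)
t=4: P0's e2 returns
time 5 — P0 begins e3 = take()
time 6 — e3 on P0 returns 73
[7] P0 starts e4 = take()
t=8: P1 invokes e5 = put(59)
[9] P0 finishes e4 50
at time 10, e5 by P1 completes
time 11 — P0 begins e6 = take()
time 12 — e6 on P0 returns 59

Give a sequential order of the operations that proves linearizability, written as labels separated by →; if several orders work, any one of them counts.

after step 1 (e1 put(73)): queue <73>
after step 2 (e2 put(50)): queue <73,50>
after step 3 (e3 take() → 73): queue <50>
after step 4 (e4 take() → 50): queue <>
after step 5 (e5 put(59)): queue <59>
after step 6 (e6 take() → 59): queue <>

e1 → e2 → e3 → e4 → e5 → e6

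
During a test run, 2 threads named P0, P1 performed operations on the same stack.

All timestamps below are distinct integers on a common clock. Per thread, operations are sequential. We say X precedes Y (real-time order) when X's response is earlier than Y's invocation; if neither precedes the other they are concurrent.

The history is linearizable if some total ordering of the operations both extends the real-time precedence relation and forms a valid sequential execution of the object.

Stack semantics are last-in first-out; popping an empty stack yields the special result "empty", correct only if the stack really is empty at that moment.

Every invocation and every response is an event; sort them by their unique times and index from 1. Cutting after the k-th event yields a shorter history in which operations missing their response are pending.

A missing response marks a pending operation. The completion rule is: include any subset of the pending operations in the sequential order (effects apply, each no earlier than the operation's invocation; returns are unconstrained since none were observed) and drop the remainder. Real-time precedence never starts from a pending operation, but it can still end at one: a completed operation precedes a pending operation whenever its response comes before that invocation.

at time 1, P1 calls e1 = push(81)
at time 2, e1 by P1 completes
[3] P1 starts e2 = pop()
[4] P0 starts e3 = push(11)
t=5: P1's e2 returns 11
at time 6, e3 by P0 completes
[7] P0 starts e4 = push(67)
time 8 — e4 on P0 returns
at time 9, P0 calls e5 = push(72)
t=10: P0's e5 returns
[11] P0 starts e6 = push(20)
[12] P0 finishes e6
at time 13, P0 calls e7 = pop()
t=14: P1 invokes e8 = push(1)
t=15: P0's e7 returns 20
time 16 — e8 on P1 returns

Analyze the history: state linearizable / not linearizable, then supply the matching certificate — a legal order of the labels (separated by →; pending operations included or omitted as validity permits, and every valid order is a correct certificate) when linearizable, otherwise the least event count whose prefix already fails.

linearizable — witness: e1 → e3 → e2 → e4 → e5 → e6 → e7 → e8

after step 1 (e1 push(81)): stack <81>
after step 2 (e3 push(11)): stack <81,11>
after step 3 (e2 pop() → 11): stack <81>
after step 4 (e4 push(67)): stack <81,67>
after step 5 (e5 push(72)): stack <81,67,72>
after step 6 (e6 push(20)): stack <81,67,72,20>
after step 7 (e7 pop() → 20): stack <81,67,72>
after step 8 (e8 push(1)): stack <81,67,72,1>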